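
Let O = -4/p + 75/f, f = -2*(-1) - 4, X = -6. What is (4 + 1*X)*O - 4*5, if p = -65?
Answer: 3567/65 ≈ 54.877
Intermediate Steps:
f = -2 (f = 2 - 4 = -2)
O = -4867/130 (O = -4/(-65) + 75/(-2) = -4*(-1/65) + 75*(-1/2) = 4/65 - 75/2 = -4867/130 ≈ -37.438)
(4 + 1*X)*O - 4*5 = (4 + 1*(-6))*(-4867/130) - 4*5 = (4 - 6)*(-4867/130) - 20 = -2*(-4867/130) - 20 = 4867/65 - 20 = 3567/65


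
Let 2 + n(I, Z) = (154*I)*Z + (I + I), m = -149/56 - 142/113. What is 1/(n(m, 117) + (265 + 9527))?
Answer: -1582/96186665 ≈ -1.6447e-5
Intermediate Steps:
m = -24789/6328 (m = -149*1/56 - 142*1/113 = -149/56 - 142/113 = -24789/6328 ≈ -3.9174)
n(I, Z) = -2 + 2*I + 154*I*Z (n(I, Z) = -2 + ((154*I)*Z + (I + I)) = -2 + (154*I*Z + 2*I) = -2 + (2*I + 154*I*Z) = -2 + 2*I + 154*I*Z)
1/(n(m, 117) + (265 + 9527)) = 1/((-2 + 2*(-24789/6328) + 154*(-24789/6328)*117) + (265 + 9527)) = 1/((-2 - 24789/3164 - 31903443/452) + 9792) = 1/(-111677609/1582 + 9792) = 1/(-96186665/1582) = -1582/96186665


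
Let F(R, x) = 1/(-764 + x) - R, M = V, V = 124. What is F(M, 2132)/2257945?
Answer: -169631/3088868760 ≈ -5.4917e-5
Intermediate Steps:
M = 124
F(M, 2132)/2257945 = ((1 + 764*124 - 1*124*2132)/(-764 + 2132))/2257945 = ((1 + 94736 - 264368)/1368)*(1/2257945) = ((1/1368)*(-169631))*(1/2257945) = -169631/1368*1/2257945 = -169631/3088868760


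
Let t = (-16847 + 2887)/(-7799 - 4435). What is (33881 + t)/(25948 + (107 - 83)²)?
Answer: 207257057/162247308 ≈ 1.2774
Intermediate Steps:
t = 6980/6117 (t = -13960/(-12234) = -13960*(-1/12234) = 6980/6117 ≈ 1.1411)
(33881 + t)/(25948 + (107 - 83)²) = (33881 + 6980/6117)/(25948 + (107 - 83)²) = 207257057/(6117*(25948 + 24²)) = 207257057/(6117*(25948 + 576)) = (207257057/6117)/26524 = (207257057/6117)*(1/26524) = 207257057/162247308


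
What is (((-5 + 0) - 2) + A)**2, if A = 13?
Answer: 36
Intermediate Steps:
(((-5 + 0) - 2) + A)**2 = (((-5 + 0) - 2) + 13)**2 = ((-5 - 2) + 13)**2 = (-7 + 13)**2 = 6**2 = 36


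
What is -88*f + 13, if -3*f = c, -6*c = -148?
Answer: 6629/9 ≈ 736.56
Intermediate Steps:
c = 74/3 (c = -⅙*(-148) = 74/3 ≈ 24.667)
f = -74/9 (f = -⅓*74/3 = -74/9 ≈ -8.2222)
-88*f + 13 = -88*(-74/9) + 13 = 6512/9 + 13 = 6629/9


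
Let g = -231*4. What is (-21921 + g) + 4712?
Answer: -18133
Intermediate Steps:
g = -924
(-21921 + g) + 4712 = (-21921 - 924) + 4712 = -22845 + 4712 = -18133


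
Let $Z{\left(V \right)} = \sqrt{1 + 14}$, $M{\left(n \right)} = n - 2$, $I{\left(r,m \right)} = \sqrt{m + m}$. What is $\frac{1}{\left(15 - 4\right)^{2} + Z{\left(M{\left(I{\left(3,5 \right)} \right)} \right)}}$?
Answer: $\frac{121}{14626} - \frac{\sqrt{15}}{14626} \approx 0.0080081$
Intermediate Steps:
$I{\left(r,m \right)} = \sqrt{2} \sqrt{m}$ ($I{\left(r,m \right)} = \sqrt{2 m} = \sqrt{2} \sqrt{m}$)
$M{\left(n \right)} = -2 + n$ ($M{\left(n \right)} = n - 2 = -2 + n$)
$Z{\left(V \right)} = \sqrt{15}$
$\frac{1}{\left(15 - 4\right)^{2} + Z{\left(M{\left(I{\left(3,5 \right)} \right)} \right)}} = \frac{1}{\left(15 - 4\right)^{2} + \sqrt{15}} = \frac{1}{11^{2} + \sqrt{15}} = \frac{1}{121 + \sqrt{15}}$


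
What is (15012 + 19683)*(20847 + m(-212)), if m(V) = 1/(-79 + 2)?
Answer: 55693038510/77 ≈ 7.2329e+8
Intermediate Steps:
m(V) = -1/77 (m(V) = 1/(-77) = -1/77)
(15012 + 19683)*(20847 + m(-212)) = (15012 + 19683)*(20847 - 1/77) = 34695*(1605218/77) = 55693038510/77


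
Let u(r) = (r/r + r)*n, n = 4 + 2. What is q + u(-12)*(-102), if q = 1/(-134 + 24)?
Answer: 740519/110 ≈ 6732.0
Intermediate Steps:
n = 6
q = -1/110 (q = 1/(-110) = -1/110 ≈ -0.0090909)
u(r) = 6 + 6*r (u(r) = (r/r + r)*6 = (1 + r)*6 = 6 + 6*r)
q + u(-12)*(-102) = -1/110 + (6 + 6*(-12))*(-102) = -1/110 + (6 - 72)*(-102) = -1/110 - 66*(-102) = -1/110 + 6732 = 740519/110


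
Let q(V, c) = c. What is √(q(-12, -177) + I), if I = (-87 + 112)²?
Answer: 8*√7 ≈ 21.166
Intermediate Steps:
I = 625 (I = 25² = 625)
√(q(-12, -177) + I) = √(-177 + 625) = √448 = 8*√7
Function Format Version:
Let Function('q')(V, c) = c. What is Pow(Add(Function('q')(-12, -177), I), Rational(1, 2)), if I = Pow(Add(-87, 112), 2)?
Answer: Mul(8, Pow(7, Rational(1, 2))) ≈ 21.166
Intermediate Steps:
I = 625 (I = Pow(25, 2) = 625)
Pow(Add(Function('q')(-12, -177), I), Rational(1, 2)) = Pow(Add(-177, 625), Rational(1, 2)) = Pow(448, Rational(1, 2)) = Mul(8, Pow(7, Rational(1, 2)))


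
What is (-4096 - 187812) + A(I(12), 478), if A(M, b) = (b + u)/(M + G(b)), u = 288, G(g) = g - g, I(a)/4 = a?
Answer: -4605409/24 ≈ -1.9189e+5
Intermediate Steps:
I(a) = 4*a
G(g) = 0
A(M, b) = (288 + b)/M (A(M, b) = (b + 288)/(M + 0) = (288 + b)/M)
(-4096 - 187812) + A(I(12), 478) = (-4096 - 187812) + (288 + 478)/((4*12)) = -191908 + 766/48 = -191908 + (1/48)*766 = -191908 + 383/24 = -4605409/24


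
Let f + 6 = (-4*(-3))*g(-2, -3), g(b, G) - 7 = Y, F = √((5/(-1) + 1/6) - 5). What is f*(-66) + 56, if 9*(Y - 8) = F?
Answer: -11428 - 44*I*√354/3 ≈ -11428.0 - 275.95*I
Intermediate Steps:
F = I*√354/6 (F = √((5*(-1) + 1*(⅙)) - 5) = √((-5 + ⅙) - 5) = √(-29/6 - 5) = √(-59/6) = I*√354/6 ≈ 3.1358*I)
Y = 8 + I*√354/54 (Y = 8 + (I*√354/6)/9 = 8 + I*√354/54 ≈ 8.0 + 0.34842*I)
g(b, G) = 15 + I*√354/54 (g(b, G) = 7 + (8 + I*√354/54) = 15 + I*√354/54)
f = 174 + 2*I*√354/9 (f = -6 + (-4*(-3))*(15 + I*√354/54) = -6 + 12*(15 + I*√354/54) = -6 + (180 + 2*I*√354/9) = 174 + 2*I*√354/9 ≈ 174.0 + 4.1811*I)
f*(-66) + 56 = (174 + 2*I*√354/9)*(-66) + 56 = (-11484 - 44*I*√354/3) + 56 = -11428 - 44*I*√354/3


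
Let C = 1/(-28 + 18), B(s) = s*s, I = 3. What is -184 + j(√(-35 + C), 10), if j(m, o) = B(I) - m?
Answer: -175 - 3*I*√390/10 ≈ -175.0 - 5.9245*I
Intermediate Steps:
B(s) = s²
C = -⅒ (C = 1/(-10) = -⅒ ≈ -0.10000)
j(m, o) = 9 - m (j(m, o) = 3² - m = 9 - m)
-184 + j(√(-35 + C), 10) = -184 + (9 - √(-35 - ⅒)) = -184 + (9 - √(-351/10)) = -184 + (9 - 3*I*√390/10) = -175 - 3*I*√390/10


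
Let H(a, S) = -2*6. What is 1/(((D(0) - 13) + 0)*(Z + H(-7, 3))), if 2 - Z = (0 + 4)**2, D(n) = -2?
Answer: 1/390 ≈ 0.0025641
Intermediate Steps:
H(a, S) = -12
Z = -14 (Z = 2 - (0 + 4)**2 = 2 - 1*4**2 = 2 - 1*16 = 2 - 16 = -14)
1/(((D(0) - 13) + 0)*(Z + H(-7, 3))) = 1/(((-2 - 13) + 0)*(-14 - 12)) = 1/((-15 + 0)*(-26)) = 1/(-15*(-26)) = 1/390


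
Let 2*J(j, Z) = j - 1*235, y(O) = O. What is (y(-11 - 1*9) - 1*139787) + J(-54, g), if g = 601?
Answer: -279903/2 ≈ -1.3995e+5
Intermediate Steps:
J(j, Z) = -235/2 + j/2 (J(j, Z) = (j - 1*235)/2 = (j - 235)/2 = (-235 + j)/2 = -235/2 + j/2)
(y(-11 - 1*9) - 1*139787) + J(-54, g) = ((-11 - 1*9) - 1*139787) + (-235/2 + (½)*(-54)) = ((-11 - 9) - 139787) + (-235/2 - 27) = (-20 - 139787) - 289/2 = -139807 - 289/2 = -279903/2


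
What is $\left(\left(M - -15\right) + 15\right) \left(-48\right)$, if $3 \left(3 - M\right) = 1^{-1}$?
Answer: $-1568$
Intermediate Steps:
$M = \frac{8}{3}$ ($M = 3 - \frac{1}{3 \cdot 1} = 3 - \frac{1}{3} = \frac{8}{3} \approx 2.6667$)
$\left(\left(M - -15\right) + 15\right) \left(-48\right) = \left(\left(\frac{8}{3} - -15\right) + 15\right) \left(-48\right) = \left(\left(\frac{8}{3} + 15\right) + 15\right) \left(-48\right) = \left(\frac{53}{3} + 15\right) \left(-48\right) = \frac{98}{3} \left(-48\right) = -1568$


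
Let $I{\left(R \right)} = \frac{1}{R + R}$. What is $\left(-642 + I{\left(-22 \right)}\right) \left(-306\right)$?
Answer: $\frac{4322097}{22} \approx 1.9646 \cdot 10^{5}$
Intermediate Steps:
$I{\left(R \right)} = \frac{1}{2 R}$
$\left(-642 + I{\left(-22 \right)}\right) \left(-306\right) = \left(-642 + \frac{1}{2 \left(-22\right)}\right) \left(-306\right) = \left(-642 + \frac{1}{2} \left(- \frac{1}{22}\right)\right) \left(-306\right) = \left(-642 - \frac{1}{44}\right) \left(-306\right) = \left(- \frac{28249}{44}\right) \left(-306\right) = \frac{4322097}{22}$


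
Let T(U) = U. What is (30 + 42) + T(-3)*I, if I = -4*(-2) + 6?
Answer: 30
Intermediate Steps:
I = 14 (I = 8 + 6 = 14)
(30 + 42) + T(-3)*I = (30 + 42) - 3*14 = 72 - 42 = 30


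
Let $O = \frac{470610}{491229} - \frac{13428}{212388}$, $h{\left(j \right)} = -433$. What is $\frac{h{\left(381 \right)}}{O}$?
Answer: $- \frac{418290608527}{864404571} \approx -483.91$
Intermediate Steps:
$O = \frac{864404571}{966029119}$ ($O = 470610 \cdot \frac{1}{491229} - \frac{1119}{17699} = \frac{52290}{54581} - \frac{1119}{17699} = \frac{864404571}{966029119} \approx 0.8948$)
$\frac{h{\left(381 \right)}}{O} = - \frac{433}{\frac{864404571}{966029119}} = \left(-433\right) \frac{966029119}{864404571} = - \frac{418290608527}{864404571}$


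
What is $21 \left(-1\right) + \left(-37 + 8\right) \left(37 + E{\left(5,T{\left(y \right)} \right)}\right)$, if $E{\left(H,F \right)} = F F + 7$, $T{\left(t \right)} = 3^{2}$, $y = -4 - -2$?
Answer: $-3646$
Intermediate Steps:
$y = -2$ ($y = -4 + 2 = -2$)
$T{\left(t \right)} = 9$
$E{\left(H,F \right)} = 7 + F^{2}$ ($E{\left(H,F \right)} = F^{2} + 7 = 7 + F^{2}$)
$21 \left(-1\right) + \left(-37 + 8\right) \left(37 + E{\left(5,T{\left(y \right)} \right)}\right) = 21 \left(-1\right) + \left(-37 + 8\right) \left(37 + \left(7 + 9^{2}\right)\right) = -21 - 29 \left(37 + \left(7 + 81\right)\right) = -21 - 29 \left(37 + 88\right) = -21 - 3625 = -3646$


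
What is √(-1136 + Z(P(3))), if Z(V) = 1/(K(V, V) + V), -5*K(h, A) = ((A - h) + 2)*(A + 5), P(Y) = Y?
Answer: I*√1141 ≈ 33.779*I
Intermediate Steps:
K(h, A) = -(5 + A)*(2 + A - h)/5 (K(h, A) = -((A - h) + 2)*(A + 5)/5 = -(2 + A - h)*(5 + A)/5 = -(5 + A)*(2 + A - h)/5)
Z(V) = 1/(-2 + 3*V/5) (Z(V) = 1/((-2 + V - 7*V/5 - V²/5 + V*V/5) + V) = 1/((-2 + V - 7*V/5 - V²/5 + V²/5) + V) = 1/((-2 - 2*V/5) + V) = 1/(-2 + 3*V/5))
√(-1136 + Z(P(3))) = √(-1136 + 5/(-10 + 3*3)) = √(-1136 + 5/(-10 + 9)) = √(-1136 + 5/(-1)) = √(-1136 + 5*(-1)) = √(-1136 - 5) = √(-1141) = I*√1141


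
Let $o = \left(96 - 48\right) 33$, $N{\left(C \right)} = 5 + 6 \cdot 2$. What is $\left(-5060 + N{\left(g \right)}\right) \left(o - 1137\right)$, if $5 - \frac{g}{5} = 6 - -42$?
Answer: $-2254221$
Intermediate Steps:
$g = -215$ ($g = 25 - 5 \left(6 - -42\right) = 25 - 5 \left(6 + 42\right) = 25 - 240 = -215$)
$N{\left(C \right)} = 17$ ($N{\left(C \right)} = 5 + 12 = 17$)
$o = 1584$ ($o = 48 \cdot 33 = 1584$)
$\left(-5060 + N{\left(g \right)}\right) \left(o - 1137\right) = \left(-5060 + 17\right) \left(1584 - 1137\right) = \left(-5043\right) 447 = -2254221$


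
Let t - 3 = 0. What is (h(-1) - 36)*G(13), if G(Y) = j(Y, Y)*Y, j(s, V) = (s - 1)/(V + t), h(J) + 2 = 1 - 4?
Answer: -1599/4 ≈ -399.75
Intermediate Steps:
t = 3 (t = 3 + 0 = 3)
h(J) = -5 (h(J) = -2 + (1 - 4) = -2 - 3 = -5)
j(s, V) = (-1 + s)/(3 + V) (j(s, V) = (s - 1)/(V + 3) = (-1 + s)/(3 + V))
G(Y) = Y*(-1 + Y)/(3 + Y) (G(Y) = ((-1 + Y)/(3 + Y))*Y = Y*(-1 + Y)/(3 + Y))
(h(-1) - 36)*G(13) = (-5 - 36)*(13*(-1 + 13)/(3 + 13)) = -533*12/16 = -41*39/4 = -1599/4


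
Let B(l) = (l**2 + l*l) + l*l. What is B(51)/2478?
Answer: 2601/826 ≈ 3.1489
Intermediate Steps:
B(l) = 3*l**2 (B(l) = (l**2 + l**2) + l**2 = 2*l**2 + l**2 = 3*l**2)
B(51)/2478 = (3*51**2)/2478 = (3*2601)*(1/2478) = 7803*(1/2478) = 2601/826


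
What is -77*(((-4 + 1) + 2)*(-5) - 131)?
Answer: 9702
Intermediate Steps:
-77*(((-4 + 1) + 2)*(-5) - 131) = -77*((-3 + 2)*(-5) - 131) = -77*(-1*(-5) - 131) = -77*(5 - 131) = -77*(-126) = 9702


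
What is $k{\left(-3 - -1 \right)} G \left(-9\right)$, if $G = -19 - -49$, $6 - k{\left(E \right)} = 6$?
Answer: $0$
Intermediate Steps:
$k{\left(E \right)} = 0$ ($k{\left(E \right)} = 6 - 6 = 0$)
$G = 30$ ($G = -19 + 49 = 30$)
$k{\left(-3 - -1 \right)} G \left(-9\right) = 0 \cdot 30 \left(-9\right) = 0 \left(-9\right) = 0$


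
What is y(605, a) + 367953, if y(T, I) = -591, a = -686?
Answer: 367362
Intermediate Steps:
y(605, a) + 367953 = -591 + 367953 = 367362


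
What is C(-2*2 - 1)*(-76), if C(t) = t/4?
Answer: 95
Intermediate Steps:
C(t) = t/4 (C(t) = t*(1/4) = t/4)
C(-2*2 - 1)*(-76) = ((-2*2 - 1)/4)*(-76) = ((-4 - 1)/4)*(-76) = ((1/4)*(-5))*(-76) = -5/4*(-76) = 95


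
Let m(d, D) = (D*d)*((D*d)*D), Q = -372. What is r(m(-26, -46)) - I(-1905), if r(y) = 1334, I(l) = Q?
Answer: 1706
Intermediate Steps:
I(l) = -372
m(d, D) = D³*d² (m(d, D) = (D*d)*(d*D²) = D³*d²)
r(m(-26, -46)) - I(-1905) = 1334 - 1*(-372) = 1334 + 372 = 1706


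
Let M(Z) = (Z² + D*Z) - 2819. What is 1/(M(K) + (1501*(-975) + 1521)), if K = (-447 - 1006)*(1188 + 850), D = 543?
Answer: 1/8767178949821 ≈ 1.1406e-13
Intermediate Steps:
K = -2961214 (K = -1453*2038 = -2961214)
M(Z) = -2819 + Z² + 543*Z (M(Z) = (Z² + 543*Z) - 2819 = -2819 + Z² + 543*Z)
1/(M(K) + (1501*(-975) + 1521)) = 1/((-2819 + (-2961214)² + 543*(-2961214)) + (1501*(-975) + 1521)) = 1/((-2819 + 8768788353796 - 1607939202) + (-1463475 + 1521)) = 1/(8767180411775 - 1461954) = 1/8767178949821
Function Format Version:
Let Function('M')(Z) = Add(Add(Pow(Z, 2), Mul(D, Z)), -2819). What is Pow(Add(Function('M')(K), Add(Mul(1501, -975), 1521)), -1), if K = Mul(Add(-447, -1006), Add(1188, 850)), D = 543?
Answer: Rational(1, 8767178949821) ≈ 1.1406e-13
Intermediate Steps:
K = -2961214 (K = Mul(-1453, 2038) = -2961214)
Function('M')(Z) = Add(-2819, Pow(Z, 2), Mul(543, Z)) (Function('M')(Z) = Add(Add(Pow(Z, 2), Mul(543, Z)), -2819) = Add(-2819, Pow(Z, 2), Mul(543, Z)))
Pow(Add(Function('M')(K), Add(Mul(1501, -975), 1521)), -1) = Pow(Add(Add(-2819, Pow(-2961214, 2), Mul(543, -2961214)), Add(Mul(1501, -975), 1521)), -1) = Pow(Add(Add(-2819, 8768788353796, -1607939202), Add(-1463475, 1521)), -1) = Pow(Add(8767180411775, -1461954), -1) = Pow(8767178949821, -1) = Rational(1, 8767178949821)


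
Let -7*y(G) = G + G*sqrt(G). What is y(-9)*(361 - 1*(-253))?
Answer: 5526/7 + 16578*I/7 ≈ 789.43 + 2368.3*I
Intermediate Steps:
y(G) = -G/7 - G**(3/2)/7 (y(G) = -(G + G*sqrt(G))/7 = -(G + G**(3/2))/7 = -G/7 - G**(3/2)/7)
y(-9)*(361 - 1*(-253)) = (-1/7*(-9) - (-27)*I/7)*(361 - 1*(-253)) = (9/7 - (-27)*I/7)*(361 + 253) = (9/7 + 27*I/7)*614 = 5526/7 + 16578*I/7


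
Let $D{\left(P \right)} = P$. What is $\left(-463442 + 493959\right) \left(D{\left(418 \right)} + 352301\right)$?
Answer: $10763925723$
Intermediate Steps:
$\left(-463442 + 493959\right) \left(D{\left(418 \right)} + 352301\right) = \left(-463442 + 493959\right) \left(418 + 352301\right) = 30517 \cdot 352719 = 10763925723$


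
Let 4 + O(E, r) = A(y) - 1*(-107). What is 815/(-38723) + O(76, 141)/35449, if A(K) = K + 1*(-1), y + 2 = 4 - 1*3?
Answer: -24979912/1372691627 ≈ -0.018198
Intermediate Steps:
y = -1 (y = -2 + (4 - 1*3) = -2 + (4 - 3) = -2 + 1 = -1)
A(K) = -1 + K (A(K) = K - 1 = -1 + K)
O(E, r) = 101 (O(E, r) = -4 + ((-1 - 1) - 1*(-107)) = -4 + (-2 + 107) = -4 + 105 = 101)
815/(-38723) + O(76, 141)/35449 = 815/(-38723) + 101/35449 = 815*(-1/38723) + 101*(1/35449) = -815/38723 + 101/35449 = -24979912/1372691627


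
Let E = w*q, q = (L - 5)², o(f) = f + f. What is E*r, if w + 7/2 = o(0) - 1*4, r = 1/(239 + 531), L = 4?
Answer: -3/308 ≈ -0.0097403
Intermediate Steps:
o(f) = 2*f
r = 1/770 ≈ 0.0012987
w = -15/2 (w = -7/2 + (2*0 - 1*4) = -7/2 + (0 - 4) = -7/2 - 4 = -15/2 ≈ -7.5000)
q = 1 (q = (4 - 5)² = (-1)² = 1)
E = -15/2 (E = -15/2*1 = -15/2 ≈ -7.5000)
E*r = -15/2*1/770 = -3/308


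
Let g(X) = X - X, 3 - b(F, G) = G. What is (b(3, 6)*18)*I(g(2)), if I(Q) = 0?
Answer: 0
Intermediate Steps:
b(F, G) = 3 - G
g(X) = 0
(b(3, 6)*18)*I(g(2)) = ((3 - 1*6)*18)*0 = ((3 - 6)*18)*0 = -3*18*0 = -54*0 = 0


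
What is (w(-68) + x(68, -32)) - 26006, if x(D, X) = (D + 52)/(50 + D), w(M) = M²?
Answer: -1261478/59 ≈ -21381.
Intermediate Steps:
x(D, X) = (52 + D)/(50 + D)
(w(-68) + x(68, -32)) - 26006 = ((-68)² + (52 + 68)/(50 + 68)) - 26006 = (4624 + 120/118) - 26006 = (4624 + (1/118)*120) - 26006 = (4624 + 60/59) - 26006 = 272876/59 - 26006 = -1261478/59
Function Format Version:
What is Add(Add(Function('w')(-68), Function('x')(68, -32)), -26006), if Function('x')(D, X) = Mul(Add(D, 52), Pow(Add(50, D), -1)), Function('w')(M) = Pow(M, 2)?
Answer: Rational(-1261478, 59) ≈ -21381.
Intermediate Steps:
Function('x')(D, X) = Mul(Pow(Add(50, D), -1), Add(52, D)) (Function('x')(D, X) = Mul(Add(52, D), Pow(Add(50, D), -1)) = Mul(Pow(Add(50, D), -1), Add(52, D)))
Add(Add(Function('w')(-68), Function('x')(68, -32)), -26006) = Add(Add(Pow(-68, 2), Mul(Pow(Add(50, 68), -1), Add(52, 68))), -26006) = Add(Add(4624, Mul(Pow(118, -1), 120)), -26006) = Add(Add(4624, Mul(Rational(1, 118), 120)), -26006) = Add(Add(4624, Rational(60, 59)), -26006) = Add(Rational(272876, 59), -26006) = Rational(-1261478, 59)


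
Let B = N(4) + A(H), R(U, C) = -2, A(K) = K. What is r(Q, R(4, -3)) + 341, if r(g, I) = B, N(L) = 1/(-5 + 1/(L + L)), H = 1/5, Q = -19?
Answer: 66494/195 ≈ 340.99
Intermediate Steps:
H = 1/5 ≈ 0.20000
N(L) = 1/(-5 + 1/(2*L))
B = -1/195 (B = -2*4/(-1 + 10*4) + 1/5 = -2*4/(-1 + 40) + 1/5 = -2*4/39 + 1/5 = -2*4*1/39 + 1/5 = -8/39 + 1/5 = -1/195 ≈ -0.0051282)
r(g, I) = -1/195
r(Q, R(4, -3)) + 341 = -1/195 + 341 = 66494/195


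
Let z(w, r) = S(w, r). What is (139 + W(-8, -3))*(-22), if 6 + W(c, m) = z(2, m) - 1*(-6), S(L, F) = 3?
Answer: -3124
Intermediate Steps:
z(w, r) = 3
W(c, m) = 3 (W(c, m) = -6 + (3 - 1*(-6)) = -6 + (3 + 6) = -6 + 9 = 3)
(139 + W(-8, -3))*(-22) = (139 + 3)*(-22) = 142*(-22) = -3124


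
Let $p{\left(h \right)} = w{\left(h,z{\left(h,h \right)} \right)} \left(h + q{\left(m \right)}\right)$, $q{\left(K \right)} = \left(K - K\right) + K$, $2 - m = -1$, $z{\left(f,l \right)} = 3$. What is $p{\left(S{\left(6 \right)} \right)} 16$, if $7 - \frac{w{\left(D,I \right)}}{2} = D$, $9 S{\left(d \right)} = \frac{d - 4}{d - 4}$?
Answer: $\frac{55552}{81} \approx 685.83$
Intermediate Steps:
$S{\left(d \right)} = \frac{1}{9}$ ($S{\left(d \right)} = \frac{\left(d - 4\right) \frac{1}{d - 4}}{9} = \frac{\left(-4 + d\right) \frac{1}{-4 + d}}{9} = \frac{1}{9} \cdot 1 = \frac{1}{9}$)
$m = 3$ ($m = 2 - -1 = 2 + 1 = 3$)
$w{\left(D,I \right)} = 14 - 2 D$
$q{\left(K \right)} = K$ ($q{\left(K \right)} = 0 + K = K$)
$p{\left(h \right)} = \left(3 + h\right) \left(14 - 2 h\right)$ ($p{\left(h \right)} = \left(14 - 2 h\right) \left(h + 3\right) = \left(14 - 2 h\right) \left(3 + h\right) = \left(3 + h\right) \left(14 - 2 h\right)$)
$p{\left(S{\left(6 \right)} \right)} 16 = - 2 \left(-7 + \frac{1}{9}\right) \left(3 + \frac{1}{9}\right) 16 = \left(-2\right) \left(- \frac{62}{9}\right) \frac{28}{9} \cdot 16 = \frac{3472}{81} \cdot 16 = \frac{55552}{81}$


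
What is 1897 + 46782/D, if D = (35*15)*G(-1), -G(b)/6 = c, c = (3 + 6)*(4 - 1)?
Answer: 8960726/4725 ≈ 1896.4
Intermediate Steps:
c = 27 (c = 9*3 = 27)
G(b) = -162 (G(b) = -6*27 = -162)
D = -85050 (D = (35*15)*(-162) = 525*(-162) = -85050)
1897 + 46782/D = 1897 + 46782/(-85050) = 1897 + 46782*(-1/85050) = 1897 - 2599/4725 = 8960726/4725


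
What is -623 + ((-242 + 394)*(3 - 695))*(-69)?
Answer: 7257073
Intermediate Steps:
-623 + ((-242 + 394)*(3 - 695))*(-69) = -623 + (152*(-692))*(-69) = -623 - 105184*(-69) = -623 + 7257696 = 7257073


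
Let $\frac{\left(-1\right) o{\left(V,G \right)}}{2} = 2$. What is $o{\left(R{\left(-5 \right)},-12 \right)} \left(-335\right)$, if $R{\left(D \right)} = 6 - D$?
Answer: $1340$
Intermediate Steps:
$o{\left(V,G \right)} = -4$ ($o{\left(V,G \right)} = \left(-2\right) 2 = -4$)
$o{\left(R{\left(-5 \right)},-12 \right)} \left(-335\right) = \left(-4\right) \left(-335\right) = 1340$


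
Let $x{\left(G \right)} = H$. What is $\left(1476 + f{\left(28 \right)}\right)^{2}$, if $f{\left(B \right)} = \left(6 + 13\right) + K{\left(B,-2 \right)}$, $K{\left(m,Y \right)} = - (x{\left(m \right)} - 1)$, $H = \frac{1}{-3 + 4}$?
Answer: $2235025$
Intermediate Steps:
$H = 1$ ($H = 1^{-1} = 1$)
$x{\left(G \right)} = 1$
$K{\left(m,Y \right)} = 0$ ($K{\left(m,Y \right)} = - (1 - 1) = \left(-1\right) 0 = 0$)
$f{\left(B \right)} = 19$ ($f{\left(B \right)} = \left(6 + 13\right) + 0 = 19 + 0 = 19$)
$\left(1476 + f{\left(28 \right)}\right)^{2} = \left(1476 + 19\right)^{2} = 1495^{2} = 2235025$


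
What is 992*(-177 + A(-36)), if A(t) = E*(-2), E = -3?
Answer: -169632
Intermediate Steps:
A(t) = 6 (A(t) = -3*(-2) = 6)
992*(-177 + A(-36)) = 992*(-177 + 6) = 992*(-171) = -169632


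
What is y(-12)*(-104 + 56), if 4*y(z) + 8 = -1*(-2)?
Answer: 72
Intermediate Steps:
y(z) = -3/2 (y(z) = -2 + (-1*(-2))/4 = -2 + (¼)*2 = -2 + ½ = -3/2)
y(-12)*(-104 + 56) = -3*(-104 + 56)/2 = -3/2*(-48) = 72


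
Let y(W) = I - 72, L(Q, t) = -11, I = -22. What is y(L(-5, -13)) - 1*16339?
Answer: -16433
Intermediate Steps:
y(W) = -94 (y(W) = -22 - 72 = -94)
y(L(-5, -13)) - 1*16339 = -94 - 1*16339 = -94 - 16339 = -16433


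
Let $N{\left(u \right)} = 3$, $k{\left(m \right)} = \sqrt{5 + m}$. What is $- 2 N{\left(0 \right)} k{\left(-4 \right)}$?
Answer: $-6$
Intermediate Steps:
$- 2 N{\left(0 \right)} k{\left(-4 \right)} = \left(-2\right) 3 \sqrt{5 - 4} = - 6 \sqrt{1} = \left(-6\right) 1 = -6$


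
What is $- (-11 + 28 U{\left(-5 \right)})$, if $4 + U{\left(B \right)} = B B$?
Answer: $-577$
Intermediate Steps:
$U{\left(B \right)} = -4 + B^{2}$ ($U{\left(B \right)} = -4 + B B = -4 + B^{2}$)
$- (-11 + 28 U{\left(-5 \right)}) = - (-11 + 28 \left(-4 + \left(-5\right)^{2}\right)) = - (-11 + 28 \left(-4 + 25\right)) = - (-11 + 28 \cdot 21) = - (-11 + 588) = \left(-1\right) 577 = -577$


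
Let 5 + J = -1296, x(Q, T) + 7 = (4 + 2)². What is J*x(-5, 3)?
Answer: -37729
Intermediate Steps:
x(Q, T) = 29 (x(Q, T) = -7 + (4 + 2)² = -7 + 6² = -7 + 36 = 29)
J = -1301 (J = -5 - 1296 = -1301)
J*x(-5, 3) = -1301*29 = -37729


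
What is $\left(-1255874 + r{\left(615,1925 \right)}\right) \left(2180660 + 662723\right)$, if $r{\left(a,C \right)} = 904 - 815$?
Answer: $-3570677720655$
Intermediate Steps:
$r{\left(a,C \right)} = 89$ ($r{\left(a,C \right)} = 904 - 815 = 89$)
$\left(-1255874 + r{\left(615,1925 \right)}\right) \left(2180660 + 662723\right) = \left(-1255874 + 89\right) \left(2180660 + 662723\right) = \left(-1255785\right) 2843383 = -3570677720655$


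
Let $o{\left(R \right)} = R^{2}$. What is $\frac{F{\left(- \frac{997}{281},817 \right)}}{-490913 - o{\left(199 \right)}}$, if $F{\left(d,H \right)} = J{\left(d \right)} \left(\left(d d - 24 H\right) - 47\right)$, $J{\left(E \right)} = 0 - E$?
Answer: $\frac{773165746331}{5885533191537} \approx 0.13137$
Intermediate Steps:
$J{\left(E \right)} = - E$
$F{\left(d,H \right)} = - d \left(-47 + d^{2} - 24 H\right)$ ($F{\left(d,H \right)} = - d \left(\left(d d - 24 H\right) - 47\right) = - d \left(\left(d^{2} - 24 H\right) - 47\right) = - d \left(-47 + d^{2} - 24 H\right)$)
$\frac{F{\left(- \frac{997}{281},817 \right)}}{-490913 - o{\left(199 \right)}} = \frac{- \frac{997}{281} \left(47 - \left(- \frac{997}{281}\right)^{2} + 24 \cdot 817\right)}{-490913 - 199^{2}} = \frac{\left(-997\right) \frac{1}{281} \left(47 - \left(\left(-997\right) \frac{1}{281}\right)^{2} + 19608\right)}{-490913 - 39601} = \frac{\left(- \frac{997}{281}\right) \left(47 - \left(- \frac{997}{281}\right)^{2} + 19608\right)}{-490913 - 39601} = \frac{\left(- \frac{997}{281}\right) \left(47 - \frac{994009}{78961} + 19608\right)}{-530514} = - \frac{997 \left(47 - \frac{994009}{78961} + 19608\right)}{281} \left(- \frac{1}{530514}\right) = \left(- \frac{997}{281}\right) \frac{1550984446}{78961} \left(- \frac{1}{530514}\right) = \left(- \frac{1546331492662}{22188041}\right) \left(- \frac{1}{530514}\right) = \frac{773165746331}{5885533191537}$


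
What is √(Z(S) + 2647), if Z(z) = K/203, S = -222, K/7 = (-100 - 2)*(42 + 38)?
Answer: √1989487/29 ≈ 48.638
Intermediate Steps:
K = -57120 (K = 7*((-100 - 2)*(42 + 38)) = 7*(-102*80) = 7*(-8160) = -57120)
Z(z) = -8160/29 (Z(z) = -57120/203 = -57120*1/203 = -8160/29)
√(Z(S) + 2647) = √(-8160/29 + 2647) = √(68603/29) = √1989487/29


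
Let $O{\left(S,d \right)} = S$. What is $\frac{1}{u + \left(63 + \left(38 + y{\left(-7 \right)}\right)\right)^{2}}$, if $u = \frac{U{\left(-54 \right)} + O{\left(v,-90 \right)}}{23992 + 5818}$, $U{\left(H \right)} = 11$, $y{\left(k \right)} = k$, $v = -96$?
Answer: $\frac{5962}{52680215} \approx 0.00011317$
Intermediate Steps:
$u = - \frac{17}{5962}$ ($u = \frac{11 - 96}{23992 + 5818} = - \frac{85}{29810} = \left(-85\right) \frac{1}{29810} = - \frac{17}{5962} \approx -0.0028514$)
$\frac{1}{u + \left(63 + \left(38 + y{\left(-7 \right)}\right)\right)^{2}} = \frac{1}{- \frac{17}{5962} + \left(63 + \left(38 - 7\right)\right)^{2}} = \frac{1}{- \frac{17}{5962} + \left(63 + 31\right)^{2}} = \frac{1}{- \frac{17}{5962} + 94^{2}} = \frac{1}{- \frac{17}{5962} + 8836} = \frac{1}{\frac{52680215}{5962}} = \frac{5962}{52680215}$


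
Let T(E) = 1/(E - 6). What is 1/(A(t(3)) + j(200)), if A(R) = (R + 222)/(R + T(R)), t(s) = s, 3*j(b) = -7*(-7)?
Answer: 24/2417 ≈ 0.0099297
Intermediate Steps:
T(E) = 1/(-6 + E)
j(b) = 49/3 (j(b) = (-7*(-7))/3 = (⅓)*49 = 49/3)
A(R) = (222 + R)/(R + 1/(-6 + R)) (A(R) = (R + 222)/(R + 1/(-6 + R)) = (222 + R)/(R + 1/(-6 + R)))
1/(A(t(3)) + j(200)) = 1/((-6 + 3)*(222 + 3)/(1 + 3*(-6 + 3)) + 49/3) = 1/(-3*225/(1 + 3*(-3)) + 49/3) = 1/(-3*225/(1 - 9) + 49/3) = 1/(-3*225/(-8) + 49/3) = 1/(-⅛*(-3)*225 + 49/3) = 1/(675/8 + 49/3) = 1/(2417/24) = 24/2417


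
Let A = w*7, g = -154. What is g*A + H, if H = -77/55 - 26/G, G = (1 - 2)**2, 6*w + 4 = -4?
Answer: 21149/15 ≈ 1409.9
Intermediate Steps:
w = -4/3 (w = -2/3 + (1/6)*(-4) = -2/3 - 2/3 = -4/3 ≈ -1.3333)
G = 1 (G = (-1)**2 = 1)
H = -137/5 (H = -77/55 - 26/1 = -77*1/55 - 26*1 = -7/5 - 26 = -137/5 ≈ -27.400)
A = -28/3 (A = -4/3*7 = -28/3 ≈ -9.3333)
g*A + H = -154*(-28/3) - 137/5 = 4312/3 - 137/5 = 21149/15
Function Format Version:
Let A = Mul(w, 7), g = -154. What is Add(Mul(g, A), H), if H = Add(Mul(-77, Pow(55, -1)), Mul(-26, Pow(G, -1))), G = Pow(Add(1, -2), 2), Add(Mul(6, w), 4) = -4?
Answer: Rational(21149, 15) ≈ 1409.9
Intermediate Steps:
w = Rational(-4, 3) (w = Add(Rational(-2, 3), Mul(Rational(1, 6), -4)) = Add(Rational(-2, 3), Rational(-2, 3)) = Rational(-4, 3) ≈ -1.3333)
G = 1 (G = Pow(-1, 2) = 1)
H = Rational(-137, 5) (H = Add(Mul(-77, Pow(55, -1)), Mul(-26, Pow(1, -1))) = Add(Mul(-77, Rational(1, 55)), Mul(-26, 1)) = Add(Rational(-7, 5), -26) = Rational(-137, 5) ≈ -27.400)
A = Rational(-28, 3) (A = Mul(Rational(-4, 3), 7) = Rational(-28, 3) ≈ -9.3333)
Add(Mul(g, A), H) = Add(Mul(-154, Rational(-28, 3)), Rational(-137, 5)) = Add(Rational(4312, 3), Rational(-137, 5)) = Rational(21149, 15)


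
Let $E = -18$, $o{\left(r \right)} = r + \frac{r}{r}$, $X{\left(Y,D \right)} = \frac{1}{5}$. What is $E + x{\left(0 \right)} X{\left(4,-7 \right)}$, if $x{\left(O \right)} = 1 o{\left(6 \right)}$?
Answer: $- \frac{83}{5} \approx -16.6$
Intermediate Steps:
$X{\left(Y,D \right)} = \frac{1}{5}$
$o{\left(r \right)} = 1 + r$ ($o{\left(r \right)} = r + 1 = 1 + r$)
$x{\left(O \right)} = 7$ ($x{\left(O \right)} = 1 \left(1 + 6\right) = 1 \cdot 7 = 7$)
$E + x{\left(0 \right)} X{\left(4,-7 \right)} = -18 + 7 \cdot \frac{1}{5} = -18 + \frac{7}{5} = - \frac{83}{5}$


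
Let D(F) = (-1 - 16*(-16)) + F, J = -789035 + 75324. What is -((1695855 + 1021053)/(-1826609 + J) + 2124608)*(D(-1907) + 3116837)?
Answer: -840660939072967281/127016 ≈ -6.6185e+12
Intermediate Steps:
J = -713711
D(F) = 255 + F (D(F) = (-1 + 256) + F = 255 + F)
-((1695855 + 1021053)/(-1826609 + J) + 2124608)*(D(-1907) + 3116837) = -((1695855 + 1021053)/(-1826609 - 713711) + 2124608)*((255 - 1907) + 3116837) = -(2716908/(-2540320) + 2124608)*(-1652 + 3116837) = -(2716908*(-1/2540320) + 2124608)*3115185 = -(-679227/635080 + 2124608)*3115185 = -1349295369413*3115185/635080 = -1*840660939072967281/127016 = -840660939072967281/127016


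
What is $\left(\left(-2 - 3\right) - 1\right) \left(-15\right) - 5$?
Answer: $85$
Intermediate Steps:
$\left(\left(-2 - 3\right) - 1\right) \left(-15\right) - 5 = \left(-5 - 1\right) \left(-15\right) - 5 = \left(-6\right) \left(-15\right) - 5 = 90 - 5 = 85$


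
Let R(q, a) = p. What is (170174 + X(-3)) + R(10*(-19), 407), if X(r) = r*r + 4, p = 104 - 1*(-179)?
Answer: 170470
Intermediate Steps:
p = 283 (p = 104 + 179 = 283)
R(q, a) = 283
X(r) = 4 + r² (X(r) = r² + 4 = 4 + r²)
(170174 + X(-3)) + R(10*(-19), 407) = (170174 + (4 + (-3)²)) + 283 = (170174 + (4 + 9)) + 283 = (170174 + 13) + 283 = 170187 + 283 = 170470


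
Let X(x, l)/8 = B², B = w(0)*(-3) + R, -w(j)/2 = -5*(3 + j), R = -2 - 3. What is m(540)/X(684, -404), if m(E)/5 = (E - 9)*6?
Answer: 1593/7220 ≈ 0.22064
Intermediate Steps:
R = -5
m(E) = -270 + 30*E (m(E) = 5*((E - 9)*6) = 5*((-9 + E)*6) = 5*(-54 + 6*E) = -270 + 30*E)
w(j) = 30 + 10*j (w(j) = -(-10)*(3 + j) = -2*(-15 - 5*j) = 30 + 10*j)
B = -95 (B = (30 + 10*0)*(-3) - 5 = (30 + 0)*(-3) - 5 = 30*(-3) - 5 = -90 - 5 = -95)
X(x, l) = 72200 (X(x, l) = 8*(-95)² = 8*9025 = 72200)
m(540)/X(684, -404) = (-270 + 30*540)/72200 = (-270 + 16200)*(1/72200) = 15930*(1/72200) = 1593/7220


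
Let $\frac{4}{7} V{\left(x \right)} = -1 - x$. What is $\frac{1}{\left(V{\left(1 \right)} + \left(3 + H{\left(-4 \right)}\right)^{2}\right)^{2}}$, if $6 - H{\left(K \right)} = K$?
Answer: $\frac{4}{109561} \approx 3.6509 \cdot 10^{-5}$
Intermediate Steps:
$V{\left(x \right)} = - \frac{7}{4} - \frac{7 x}{4}$ ($V{\left(x \right)} = \frac{7 \left(-1 - x\right)}{4} = - \frac{7}{4} - \frac{7 x}{4}$)
$H{\left(K \right)} = 6 - K$
$\frac{1}{\left(V{\left(1 \right)} + \left(3 + H{\left(-4 \right)}\right)^{2}\right)^{2}} = \frac{1}{\left(\left(- \frac{7}{4} - \frac{7}{4}\right) + \left(3 + \left(6 - -4\right)\right)^{2}\right)^{2}} = \frac{1}{\left(\left(- \frac{7}{4} - \frac{7}{4}\right) + \left(3 + \left(6 + 4\right)\right)^{2}\right)^{2}} = \frac{1}{\left(- \frac{7}{2} + \left(3 + 10\right)^{2}\right)^{2}} = \frac{1}{\left(- \frac{7}{2} + 13^{2}\right)^{2}} = \frac{1}{\left(- \frac{7}{2} + 169\right)^{2}} = \frac{1}{\left(\frac{331}{2}\right)^{2}} = \frac{1}{\frac{109561}{4}} = \frac{4}{109561}$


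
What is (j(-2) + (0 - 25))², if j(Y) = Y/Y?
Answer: 576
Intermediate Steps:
j(Y) = 1
(j(-2) + (0 - 25))² = (1 + (0 - 25))² = (1 - 25)² = (-24)² = 576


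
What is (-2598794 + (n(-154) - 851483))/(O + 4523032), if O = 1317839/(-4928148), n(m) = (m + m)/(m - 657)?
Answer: -13789817272394172/18077327697173467 ≈ -0.76282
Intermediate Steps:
n(m) = 2*m/(-657 + m) (n(m) = (2*m)/(-657 + m) = 2*m/(-657 + m))
O = -1317839/4928148 (O = 1317839*(-1/4928148) = -1317839/4928148 ≈ -0.26741)
(-2598794 + (n(-154) - 851483))/(O + 4523032) = (-2598794 + (2*(-154)/(-657 - 154) - 851483))/(-1317839/4928148 + 4523032) = (-2598794 + (2*(-154)/(-811) - 851483))/(22290169786897/4928148) = (-2598794 + (2*(-154)*(-1/811) - 851483))*(4928148/22290169786897) = (-2598794 + (308/811 - 851483))*(4928148/22290169786897) = (-2598794 - 690552405/811)*(4928148/22290169786897) = -2798174339/811*4928148/22290169786897 = -13789817272394172/18077327697173467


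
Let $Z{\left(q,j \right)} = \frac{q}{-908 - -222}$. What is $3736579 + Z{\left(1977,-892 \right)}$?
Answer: $\frac{2563291217}{686} \approx 3.7366 \cdot 10^{6}$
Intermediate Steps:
$Z{\left(q,j \right)} = - \frac{q}{686}$ ($Z{\left(q,j \right)} = \frac{q}{-908 + 222} = \frac{q}{-686} = q \left(- \frac{1}{686}\right) = - \frac{q}{686}$)
$3736579 + Z{\left(1977,-892 \right)} = 3736579 - \frac{1977}{686} = \frac{2563291217}{686}$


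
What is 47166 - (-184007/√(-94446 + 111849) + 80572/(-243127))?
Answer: 11467408654/243127 + 184007*√17403/17403 ≈ 48561.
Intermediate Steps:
47166 - (-184007/√(-94446 + 111849) + 80572/(-243127)) = 47166 - (-184007*√17403/17403 + 80572*(-1/243127)) = 47166 - (-184007*√17403/17403 - 80572/243127) = 47166 - (-80572/243127 - 184007*√17403/17403) = 47166 + (80572/243127 + 184007*√17403/17403) = 11467408654/243127 + 184007*√17403/17403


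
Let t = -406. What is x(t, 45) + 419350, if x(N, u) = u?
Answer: 419395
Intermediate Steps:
x(t, 45) + 419350 = 45 + 419350 = 419395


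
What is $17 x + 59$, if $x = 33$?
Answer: $620$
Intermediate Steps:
$17 x + 59 = 17 \cdot 33 + 59 = 561 + 59 = 620$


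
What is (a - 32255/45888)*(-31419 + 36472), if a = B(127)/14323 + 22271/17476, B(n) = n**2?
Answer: 24631430032483687/2871541957056 ≈ 8577.8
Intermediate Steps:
a = 600857937/250308748 (a = 127**2/14323 + 22271/17476 = 16129*(1/14323) + 22271*(1/17476) = 16129/14323 + 22271/17476 = 600857937/250308748 ≈ 2.4005)
(a - 32255/45888)*(-31419 + 36472) = (600857937/250308748 - 32255/45888)*(-31419 + 36472) = (600857937/250308748 - 32255*1/45888)*5053 = (600857937/250308748 - 32255/45888)*5053 = (4874615086579/2871541957056)*5053 = 24631430032483687/2871541957056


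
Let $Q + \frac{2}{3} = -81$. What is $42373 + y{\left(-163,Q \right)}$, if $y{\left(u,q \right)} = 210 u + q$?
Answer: $\frac{24184}{3} \approx 8061.3$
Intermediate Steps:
$Q = - \frac{245}{3}$ ($Q = - \frac{2}{3} - 81 = - \frac{245}{3} \approx -81.667$)
$y{\left(u,q \right)} = q + 210 u$
$42373 + y{\left(-163,Q \right)} = 42373 + \left(- \frac{245}{3} + 210 \left(-163\right)\right) = 42373 - \frac{102935}{3} = \frac{24184}{3}$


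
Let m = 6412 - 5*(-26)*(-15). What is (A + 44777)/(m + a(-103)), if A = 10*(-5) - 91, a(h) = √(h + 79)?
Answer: 49791458/4977367 - 22318*I*√6/4977367 ≈ 10.004 - 0.010983*I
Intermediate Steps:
a(h) = √(79 + h)
m = 4462 (m = 6412 + 130*(-15) = 6412 - 1950 = 4462)
A = -141 (A = -50 - 91 = -141)
(A + 44777)/(m + a(-103)) = (-141 + 44777)/(4462 + √(79 - 103)) = 44636/(4462 + √(-24)) = 44636/(4462 + 2*I*√6)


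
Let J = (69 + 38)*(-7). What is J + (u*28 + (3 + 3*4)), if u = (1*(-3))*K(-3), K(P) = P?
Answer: -482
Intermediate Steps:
J = -749 (J = 107*(-7) = -749)
u = 9 (u = (1*(-3))*(-3) = -3*(-3) = 9)
J + (u*28 + (3 + 3*4)) = -749 + (9*28 + (3 + 3*4)) = -749 + (252 + (3 + 12)) = -749 + (252 + 15) = -749 + 267 = -482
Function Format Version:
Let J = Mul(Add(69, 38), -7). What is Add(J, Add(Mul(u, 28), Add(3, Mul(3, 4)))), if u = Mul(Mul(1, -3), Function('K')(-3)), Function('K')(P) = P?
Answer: -482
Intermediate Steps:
J = -749 (J = Mul(107, -7) = -749)
u = 9 (u = Mul(Mul(1, -3), -3) = Mul(-3, -3) = 9)
Add(J, Add(Mul(u, 28), Add(3, Mul(3, 4)))) = Add(-749, Add(Mul(9, 28), Add(3, Mul(3, 4)))) = Add(-749, Add(252, Add(3, 12))) = Add(-749, Add(252, 15)) = Add(-749, 267) = -482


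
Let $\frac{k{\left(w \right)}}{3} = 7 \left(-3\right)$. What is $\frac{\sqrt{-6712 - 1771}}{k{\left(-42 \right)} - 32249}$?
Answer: $- \frac{i \sqrt{8483}}{32312} \approx - 0.0028504 i$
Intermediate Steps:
$k{\left(w \right)} = -63$ ($k{\left(w \right)} = 3 \cdot 7 \left(-3\right) = 3 \left(-21\right) = -63$)
$\frac{\sqrt{-6712 - 1771}}{k{\left(-42 \right)} - 32249} = \frac{\sqrt{-6712 - 1771}}{-63 - 32249} = \frac{\sqrt{-8483}}{-63 - 32249} = \frac{i \sqrt{8483}}{-32312} = i \sqrt{8483} \left(- \frac{1}{32312}\right) = - \frac{i \sqrt{8483}}{32312}$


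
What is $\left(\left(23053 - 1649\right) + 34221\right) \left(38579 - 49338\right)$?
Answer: $-598469375$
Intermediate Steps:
$\left(\left(23053 - 1649\right) + 34221\right) \left(38579 - 49338\right) = \left(21404 + 34221\right) \left(-10759\right) = 55625 \left(-10759\right) = -598469375$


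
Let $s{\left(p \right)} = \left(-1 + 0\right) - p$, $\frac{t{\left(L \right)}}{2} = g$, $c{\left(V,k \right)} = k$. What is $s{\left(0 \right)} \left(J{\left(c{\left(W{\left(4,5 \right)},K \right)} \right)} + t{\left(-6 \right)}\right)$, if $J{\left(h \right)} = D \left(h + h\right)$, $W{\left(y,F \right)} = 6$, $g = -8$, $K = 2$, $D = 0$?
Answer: $16$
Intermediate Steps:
$J{\left(h \right)} = 0$ ($J{\left(h \right)} = 0 \left(h + h\right) = 0 \cdot 2 h = 0$)
$t{\left(L \right)} = -16$ ($t{\left(L \right)} = 2 \left(-8\right) = -16$)
$s{\left(p \right)} = -1 - p$
$s{\left(0 \right)} \left(J{\left(c{\left(W{\left(4,5 \right)},K \right)} \right)} + t{\left(-6 \right)}\right) = \left(-1 - 0\right) \left(0 - 16\right) = \left(-1 + 0\right) \left(-16\right) = \left(-1\right) \left(-16\right) = 16$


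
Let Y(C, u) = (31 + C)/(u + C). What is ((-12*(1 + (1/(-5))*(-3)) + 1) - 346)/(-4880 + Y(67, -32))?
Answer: 1821/24386 ≈ 0.074674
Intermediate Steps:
Y(C, u) = (31 + C)/(C + u)
((-12*(1 + (1/(-5))*(-3)) + 1) - 346)/(-4880 + Y(67, -32)) = ((-12*(1 + (1/(-5))*(-3)) + 1) - 346)/(-4880 + (31 + 67)/(67 - 32)) = ((-12*(1 + (1*(-1/5))*(-3)) + 1) - 346)/(-4880 + 98/35) = ((-12*(1 - 1/5*(-3)) + 1) - 346)/(-4880 + (1/35)*98) = ((-12*(1 + 3/5) + 1) - 346)/(-4880 + 14/5) = ((-12*8/5 + 1) - 346)/(-24386/5) = ((-96/5 + 1) - 346)*(-5/24386) = (-91/5 - 346)*(-5/24386) = -1821/5*(-5/24386) = 1821/24386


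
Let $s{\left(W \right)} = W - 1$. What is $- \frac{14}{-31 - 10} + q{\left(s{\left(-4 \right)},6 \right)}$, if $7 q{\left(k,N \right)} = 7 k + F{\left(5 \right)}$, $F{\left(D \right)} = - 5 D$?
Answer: $- \frac{2362}{287} \approx -8.23$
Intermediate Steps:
$s{\left(W \right)} = -1 + W$ ($s{\left(W \right)} = W - 1 = -1 + W$)
$q{\left(k,N \right)} = - \frac{25}{7} + k$ ($q{\left(k,N \right)} = \frac{7 k - 25}{7} = \frac{-25 + 7 k}{7} = - \frac{25}{7} + k$)
$- \frac{14}{-31 - 10} + q{\left(s{\left(-4 \right)},6 \right)} = - \frac{14}{-31 - 10} - \frac{60}{7} = - \frac{14}{-41} - \frac{60}{7} = \left(-14\right) \left(- \frac{1}{41}\right) - \frac{60}{7} = \frac{14}{41} - \frac{60}{7} = - \frac{2362}{287}$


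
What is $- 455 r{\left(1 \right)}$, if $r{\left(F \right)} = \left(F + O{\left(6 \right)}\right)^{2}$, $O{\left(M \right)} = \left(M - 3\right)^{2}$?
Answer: $-45500$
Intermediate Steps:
$O{\left(M \right)} = \left(-3 + M\right)^{2}$
$r{\left(F \right)} = \left(9 + F\right)^{2}$ ($r{\left(F \right)} = \left(F + \left(-3 + 6\right)^{2}\right)^{2} = \left(F + 3^{2}\right)^{2} = \left(F + 9\right)^{2} = \left(9 + F\right)^{2}$)
$- 455 r{\left(1 \right)} = - 455 \left(9 + 1\right)^{2} = - 455 \cdot 10^{2} = \left(-455\right) 100 = -45500$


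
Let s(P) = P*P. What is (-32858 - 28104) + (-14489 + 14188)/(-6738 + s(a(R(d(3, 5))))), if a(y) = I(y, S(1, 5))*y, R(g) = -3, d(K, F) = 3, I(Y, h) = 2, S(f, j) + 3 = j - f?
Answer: -408567023/6702 ≈ -60962.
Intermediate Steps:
S(f, j) = -3 + j - f (S(f, j) = -3 + (j - f) = -3 + j - f)
a(y) = 2*y
s(P) = P**2
(-32858 - 28104) + (-14489 + 14188)/(-6738 + s(a(R(d(3, 5))))) = (-32858 - 28104) + (-14489 + 14188)/(-6738 + (2*(-3))**2) = -60962 - 301/(-6738 + (-6)**2) = -60962 - 301/(-6738 + 36) = -60962 - 301/(-6702) = -60962 - 301*(-1/6702) = -60962 + 301/6702 = -408567023/6702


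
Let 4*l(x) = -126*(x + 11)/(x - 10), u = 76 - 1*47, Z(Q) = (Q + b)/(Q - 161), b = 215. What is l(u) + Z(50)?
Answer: -144895/2109 ≈ -68.703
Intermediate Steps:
Z(Q) = (215 + Q)/(-161 + Q) (Z(Q) = (Q + 215)/(Q - 161) = (215 + Q)/(-161 + Q))
u = 29 (u = 76 - 47 = 29)
l(x) = -63*(11 + x)/(2*(-10 + x)) (l(x) = (-126*(x + 11)/(x - 10))/4 = (-126*(11 + x)/(-10 + x))/4 = -63*(11 + x)/(2*(-10 + x)))
l(u) + Z(50) = 63*(-11 - 1*29)/(2*(-10 + 29)) + (215 + 50)/(-161 + 50) = (63/2)*(-11 - 29)/19 + 265/(-111) = (63/2)*(1/19)*(-40) - 1/111*265 = -1260/19 - 265/111 = -144895/2109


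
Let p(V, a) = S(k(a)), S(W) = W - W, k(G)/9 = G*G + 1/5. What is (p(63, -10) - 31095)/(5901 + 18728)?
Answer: -31095/24629 ≈ -1.2625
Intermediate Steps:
k(G) = 9/5 + 9*G² (k(G) = 9*(G*G + 1/5) = 9*(G² + 1*(⅕)) = 9*(G² + ⅕) = 9*(⅕ + G²) = 9/5 + 9*G²)
S(W) = 0
p(V, a) = 0
(p(63, -10) - 31095)/(5901 + 18728) = (0 - 31095)/(5901 + 18728) = -31095/24629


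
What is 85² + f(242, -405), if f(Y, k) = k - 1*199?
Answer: 6621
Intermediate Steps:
f(Y, k) = -199 + k (f(Y, k) = k - 199 = -199 + k)
85² + f(242, -405) = 85² + (-199 - 405) = 7225 - 604 = 6621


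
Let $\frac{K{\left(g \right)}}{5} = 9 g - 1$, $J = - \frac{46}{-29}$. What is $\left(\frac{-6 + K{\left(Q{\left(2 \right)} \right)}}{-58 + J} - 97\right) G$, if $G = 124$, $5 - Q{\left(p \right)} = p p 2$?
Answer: $- \frac{4788198}{409} \approx -11707.0$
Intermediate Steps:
$Q{\left(p \right)} = 5 - 2 p^{2}$ ($Q{\left(p \right)} = 5 - p p 2 = 5 - p^{2} \cdot 2 = 5 - 2 p^{2}$)
$J = \frac{46}{29}$ ($J = \left(-46\right) \left(- \frac{1}{29}\right) = \frac{46}{29} \approx 1.5862$)
$K{\left(g \right)} = -5 + 45 g$ ($K{\left(g \right)} = 5 \left(9 g - 1\right) = 5 \left(-1 + 9 g\right) = -5 + 45 g$)
$\left(\frac{-6 + K{\left(Q{\left(2 \right)} \right)}}{-58 + J} - 97\right) G = \left(\frac{-6 + \left(-5 + 45 \left(5 - 2 \cdot 2^{2}\right)\right)}{-58 + \frac{46}{29}} - 97\right) 124 = \left(\frac{-6 + \left(-5 + 45 \left(5 - 8\right)\right)}{- \frac{1636}{29}} - 97\right) 124 = \left(\left(-6 + \left(-5 + 45 \left(5 - 8\right)\right)\right) \left(- \frac{29}{1636}\right) - 97\right) 124 = \left(\left(-6 + \left(-5 + 45 \left(-3\right)\right)\right) \left(- \frac{29}{1636}\right) - 97\right) 124 = \left(\left(-6 - 140\right) \left(- \frac{29}{1636}\right) - 97\right) 124 = \left(\left(-146\right) \left(- \frac{29}{1636}\right) - 97\right) 124 = \left(\frac{2117}{818} - 97\right) 124 = \left(- \frac{77229}{818}\right) 124 = - \frac{4788198}{409}$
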